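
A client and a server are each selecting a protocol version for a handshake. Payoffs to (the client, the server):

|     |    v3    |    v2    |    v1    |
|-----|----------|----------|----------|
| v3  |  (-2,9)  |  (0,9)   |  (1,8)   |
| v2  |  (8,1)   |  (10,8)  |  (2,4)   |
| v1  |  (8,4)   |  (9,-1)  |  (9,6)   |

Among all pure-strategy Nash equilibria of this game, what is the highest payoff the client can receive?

Both v2 is a pure NE (the client: 10 ≥ 9; the server: 8 ≥ 4). The client gets 10.
Both v1 is a pure NE (the client: 9 ≥ 2; the server: 6 ≥ 4). The client gets 9.
Every other cell has a profitable deviation for at least one player. Highest of {10, 9} is 10.

10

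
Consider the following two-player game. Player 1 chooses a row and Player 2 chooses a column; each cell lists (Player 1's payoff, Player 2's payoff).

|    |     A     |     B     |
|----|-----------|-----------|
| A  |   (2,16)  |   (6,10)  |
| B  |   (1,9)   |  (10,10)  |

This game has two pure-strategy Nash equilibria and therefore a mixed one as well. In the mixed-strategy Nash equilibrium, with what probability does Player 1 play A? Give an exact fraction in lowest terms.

1/7

Player 1's mix p on A must make Player 2 indifferent between A and B.
Player 2's payoff from A: 16p + 9(1−p). From B: 10p + 10(1−p).
Set equal: 6p = 1(1−p) → p = 1/7.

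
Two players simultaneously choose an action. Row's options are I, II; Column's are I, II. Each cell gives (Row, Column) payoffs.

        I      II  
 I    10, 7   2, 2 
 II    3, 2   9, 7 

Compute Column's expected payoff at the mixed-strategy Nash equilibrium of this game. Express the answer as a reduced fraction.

9/2

Row mixes with probability p on I, chosen so Column is indifferent: 7p + 2(1−p) = 2p + 7(1−p) gives p = 1/2.
Column's expected payoff is 7·1/2 + 2·1/2 = 9/2.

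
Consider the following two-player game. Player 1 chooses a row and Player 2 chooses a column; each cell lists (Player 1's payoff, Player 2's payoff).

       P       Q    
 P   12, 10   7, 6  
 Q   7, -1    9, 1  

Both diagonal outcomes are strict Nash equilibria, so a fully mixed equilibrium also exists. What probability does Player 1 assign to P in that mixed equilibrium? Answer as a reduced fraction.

1/3

Player 1's mix p on P must make Player 2 indifferent between P and Q.
Player 2's payoff from P: 10p + (-1)(1−p). From Q: 6p + 1(1−p).
Set equal: 4p = 2(1−p) → p = 2/6 = 1/3.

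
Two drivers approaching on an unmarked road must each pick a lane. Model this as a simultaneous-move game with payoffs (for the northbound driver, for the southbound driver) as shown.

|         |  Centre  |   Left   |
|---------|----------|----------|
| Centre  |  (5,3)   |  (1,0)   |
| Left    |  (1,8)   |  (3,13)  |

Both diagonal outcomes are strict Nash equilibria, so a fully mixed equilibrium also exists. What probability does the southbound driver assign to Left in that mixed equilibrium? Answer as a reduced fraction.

2/3

The southbound driver's mix q on Centre must make the northbound driver indifferent between Centre and Left.
The northbound driver's payoff from Centre: 5q + 1(1−q). From Left: 1q + 3(1−q).
Set equal: 4q = 2(1−q) → q = 2/6 = 1/3.
Probability on Left is 1 − 1/3 = 2/3.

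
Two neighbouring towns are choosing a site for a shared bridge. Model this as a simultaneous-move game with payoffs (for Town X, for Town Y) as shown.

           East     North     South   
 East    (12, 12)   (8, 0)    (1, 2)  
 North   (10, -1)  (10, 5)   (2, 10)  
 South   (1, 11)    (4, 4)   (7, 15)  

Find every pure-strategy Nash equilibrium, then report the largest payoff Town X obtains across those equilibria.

12

Both East is a pure NE (Town X: 12 ≥ 10; Town Y: 12 ≥ 2). Town X gets 12.
Both South is a pure NE (Town X: 7 ≥ 2; Town Y: 15 ≥ 11). Town X gets 7.
Every other cell has a profitable deviation for at least one player. Highest of {12, 7} is 12.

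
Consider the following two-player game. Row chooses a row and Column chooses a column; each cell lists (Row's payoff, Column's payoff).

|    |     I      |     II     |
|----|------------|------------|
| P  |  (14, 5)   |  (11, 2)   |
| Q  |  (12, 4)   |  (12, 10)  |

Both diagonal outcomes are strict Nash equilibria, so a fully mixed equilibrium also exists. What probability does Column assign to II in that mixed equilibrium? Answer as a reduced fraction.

2/3

Column's mix q on I must make Row indifferent between P and Q.
Row's payoff from P: 14q + 11(1−q). From Q: 12q + 12(1−q).
Set equal: 2q = 1(1−q) → q = 1/3.
Probability on II is 1 − 1/3 = 2/3.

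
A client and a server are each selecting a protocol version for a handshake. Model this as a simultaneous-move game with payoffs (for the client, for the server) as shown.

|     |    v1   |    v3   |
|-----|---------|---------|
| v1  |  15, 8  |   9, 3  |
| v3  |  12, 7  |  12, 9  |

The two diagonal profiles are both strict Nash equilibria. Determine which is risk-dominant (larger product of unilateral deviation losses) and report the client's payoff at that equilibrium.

15

At both v1: the client loses 15 − 12 = 3 by deviating; the server loses 8 − 3 = 5. Product = 3·5 = 15.
At both v3: the client loses 12 − 9 = 3 by deviating; the server loses 9 − 7 = 2. Product = 3·2 = 6.
15 > 6, so both v1 is risk-dominant. The client's payoff there is 15.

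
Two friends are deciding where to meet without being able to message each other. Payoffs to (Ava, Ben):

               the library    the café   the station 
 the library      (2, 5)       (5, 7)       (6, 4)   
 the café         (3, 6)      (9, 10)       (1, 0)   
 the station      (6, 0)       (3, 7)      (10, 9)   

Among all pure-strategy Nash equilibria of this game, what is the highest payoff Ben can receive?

10

Both the café is a pure NE (Ava: 9 ≥ 5; Ben: 10 ≥ 6). Ben gets 10.
Both the station is a pure NE (Ava: 10 ≥ 6; Ben: 9 ≥ 7). Ben gets 9.
Every other cell has a profitable deviation for at least one player. Highest of {10, 9} is 10.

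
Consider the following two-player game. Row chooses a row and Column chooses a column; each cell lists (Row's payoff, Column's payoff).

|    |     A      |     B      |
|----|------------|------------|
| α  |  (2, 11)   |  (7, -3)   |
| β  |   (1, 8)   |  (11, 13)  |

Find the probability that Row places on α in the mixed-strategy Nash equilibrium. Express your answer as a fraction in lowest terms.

Row's mix p on α must make Column indifferent between A and B.
Column's payoff from A: 11p + 8(1−p). From B: (-3)p + 13(1−p).
Set equal: 14p = 5(1−p) → p = 5/19.

5/19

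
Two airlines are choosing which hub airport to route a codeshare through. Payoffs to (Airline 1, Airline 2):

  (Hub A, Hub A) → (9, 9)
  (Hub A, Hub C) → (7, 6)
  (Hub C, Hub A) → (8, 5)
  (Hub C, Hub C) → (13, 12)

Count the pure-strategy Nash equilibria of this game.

Both Hub A: Airline 1 gets 9 (best alternative 8); Airline 2 gets 9 (best alternative 6). Neither deviates — NE.
Both Hub C: Airline 1 gets 13 (best alternative 7); Airline 2 gets 12 (best alternative 5). Neither deviates — NE.
(Hub A, Hub C) is not a NE: Airline 1 would switch to Hub C (13 > 7).
No other cell survives both best-response checks, so there are 2 pure NE.

2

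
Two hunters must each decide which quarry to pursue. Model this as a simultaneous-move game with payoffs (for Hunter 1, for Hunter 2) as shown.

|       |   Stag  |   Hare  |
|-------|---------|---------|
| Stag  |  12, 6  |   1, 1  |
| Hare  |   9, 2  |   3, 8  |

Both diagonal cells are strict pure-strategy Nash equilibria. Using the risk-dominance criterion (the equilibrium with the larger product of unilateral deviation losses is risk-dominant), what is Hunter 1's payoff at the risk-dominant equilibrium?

At both Stag: Hunter 1 loses 12 − 9 = 3 by deviating; Hunter 2 loses 6 − 1 = 5. Product = 3·5 = 15.
At both Hare: Hunter 1 loses 3 − 1 = 2 by deviating; Hunter 2 loses 8 − 2 = 6. Product = 2·6 = 12.
15 > 12, so both Stag is risk-dominant. Hunter 1's payoff there is 12.

12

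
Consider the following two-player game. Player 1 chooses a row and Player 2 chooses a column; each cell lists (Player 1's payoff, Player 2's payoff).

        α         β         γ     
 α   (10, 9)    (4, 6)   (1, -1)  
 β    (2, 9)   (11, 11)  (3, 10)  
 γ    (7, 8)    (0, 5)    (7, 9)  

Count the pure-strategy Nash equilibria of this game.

3

Both α: Player 1 gets 10 (best alternative 7); Player 2 gets 9 (best alternative 6). Neither deviates — NE.
Both β: Player 1 gets 11 (best alternative 4); Player 2 gets 11 (best alternative 10). Neither deviates — NE.
Both γ: Player 1 gets 7 (best alternative 3); Player 2 gets 9 (best alternative 8). Neither deviates — NE.
(β, γ) is not a NE: Player 1 would switch to γ (7 > 3).
No other cell survives both best-response checks, so there are 3 pure NE.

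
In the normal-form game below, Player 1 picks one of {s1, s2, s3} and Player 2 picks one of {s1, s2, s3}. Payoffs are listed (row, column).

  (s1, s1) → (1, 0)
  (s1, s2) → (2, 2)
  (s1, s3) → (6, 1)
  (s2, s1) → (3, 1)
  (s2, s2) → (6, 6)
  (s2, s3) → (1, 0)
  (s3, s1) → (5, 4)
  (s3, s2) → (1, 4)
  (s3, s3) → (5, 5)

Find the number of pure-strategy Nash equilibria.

1

Both s2: Player 1 gets 6 (best alternative 2); Player 2 gets 6 (best alternative 1). Neither deviates — NE.
Both s1 is not a NE: Player 1 would switch to s3 (5 > 1).
No other cell survives both best-response checks, so there is 1 pure NE.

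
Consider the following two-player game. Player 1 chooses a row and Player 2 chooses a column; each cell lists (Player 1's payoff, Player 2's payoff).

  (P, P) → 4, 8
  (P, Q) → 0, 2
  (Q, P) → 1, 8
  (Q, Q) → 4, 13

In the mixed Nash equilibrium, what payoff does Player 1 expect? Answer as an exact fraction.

16/7

Player 2 mixes with probability q on P, chosen so Player 1 is indifferent: 4q + 0(1−q) = 1q + 4(1−q) gives q = 4/7.
Player 1's expected payoff (from either row, since indifferent) is 4·4/7 + 0·3/7 = 16/7.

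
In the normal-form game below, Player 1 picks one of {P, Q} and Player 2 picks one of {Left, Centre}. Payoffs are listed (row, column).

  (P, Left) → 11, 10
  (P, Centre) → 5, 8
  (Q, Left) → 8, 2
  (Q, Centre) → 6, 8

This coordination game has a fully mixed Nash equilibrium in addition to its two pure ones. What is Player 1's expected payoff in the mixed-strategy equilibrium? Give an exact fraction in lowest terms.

Player 2 mixes with probability q on Left, chosen so Player 1 is indifferent: 11q + 5(1−q) = 8q + 6(1−q) gives q = 1/4.
Player 1's expected payoff (from either row, since indifferent) is 11·1/4 + 5·3/4 = 13/2.

13/2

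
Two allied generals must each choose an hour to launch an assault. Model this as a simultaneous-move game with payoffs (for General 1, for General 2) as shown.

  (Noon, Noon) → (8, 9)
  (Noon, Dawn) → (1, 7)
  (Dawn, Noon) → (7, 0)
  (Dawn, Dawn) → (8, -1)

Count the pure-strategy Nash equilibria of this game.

1

Both Noon: General 1 gets 8 (best alternative 7); General 2 gets 9 (best alternative 7). Neither deviates — NE.
Both Dawn is not a NE: General 2 would switch to Noon (0 > -1).
No other cell survives both best-response checks, so there is 1 pure NE.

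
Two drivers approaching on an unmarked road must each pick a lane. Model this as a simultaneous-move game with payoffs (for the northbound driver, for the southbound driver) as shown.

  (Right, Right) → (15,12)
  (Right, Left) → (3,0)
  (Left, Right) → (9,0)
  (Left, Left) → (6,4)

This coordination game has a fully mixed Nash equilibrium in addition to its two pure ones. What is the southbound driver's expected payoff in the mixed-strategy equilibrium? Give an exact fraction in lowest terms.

3

The northbound driver mixes with probability p on Right, chosen so the southbound driver is indifferent: 12p + 0(1−p) = 0p + 4(1−p) gives p = 1/4.
The southbound driver's expected payoff is 12·1/4 + 0·3/4 = 3.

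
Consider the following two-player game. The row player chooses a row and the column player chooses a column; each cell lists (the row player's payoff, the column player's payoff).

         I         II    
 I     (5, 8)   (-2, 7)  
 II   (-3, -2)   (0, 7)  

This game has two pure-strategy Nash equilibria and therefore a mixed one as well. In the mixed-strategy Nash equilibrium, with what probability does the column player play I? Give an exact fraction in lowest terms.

1/5

The column player's mix q on I must make the row player indifferent between I and II.
The row player's payoff from I: 5q + (-2)(1−q). From II: (-3)q + 0(1−q).
Set equal: 8q = 2(1−q) → q = 2/10 = 1/5.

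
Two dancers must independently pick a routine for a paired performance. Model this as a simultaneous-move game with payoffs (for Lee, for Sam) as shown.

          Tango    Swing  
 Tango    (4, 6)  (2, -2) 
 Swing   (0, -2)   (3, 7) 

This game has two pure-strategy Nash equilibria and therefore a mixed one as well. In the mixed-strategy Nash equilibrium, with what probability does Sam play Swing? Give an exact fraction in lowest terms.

Sam's mix q on Tango must make Lee indifferent between Tango and Swing.
Lee's payoff from Tango: 4q + 2(1−q). From Swing: 0q + 3(1−q).
Set equal: 4q = 1(1−q) → q = 1/5.
Probability on Swing is 1 − 1/5 = 4/5.

4/5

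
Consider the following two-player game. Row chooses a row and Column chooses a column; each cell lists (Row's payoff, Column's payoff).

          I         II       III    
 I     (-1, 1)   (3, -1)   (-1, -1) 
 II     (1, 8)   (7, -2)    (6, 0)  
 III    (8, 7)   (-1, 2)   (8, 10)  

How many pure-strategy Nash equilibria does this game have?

1

Both III: Row gets 8 (best alternative 6); Column gets 10 (best alternative 7). Neither deviates — NE.
Both I is not a NE: Row would switch to III (8 > -1).
No other cell survives both best-response checks, so there is 1 pure NE.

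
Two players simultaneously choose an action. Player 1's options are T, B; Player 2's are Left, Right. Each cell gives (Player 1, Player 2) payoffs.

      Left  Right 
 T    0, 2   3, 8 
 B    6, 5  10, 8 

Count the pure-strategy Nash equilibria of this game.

(B, Right): Player 1 gets 10 (best alternative 3); Player 2 gets 8 (best alternative 5). Neither deviates — NE.
(T, Left) is not a NE: Player 1 would switch to B (6 > 0).
No other cell survives both best-response checks, so there is 1 pure NE.

1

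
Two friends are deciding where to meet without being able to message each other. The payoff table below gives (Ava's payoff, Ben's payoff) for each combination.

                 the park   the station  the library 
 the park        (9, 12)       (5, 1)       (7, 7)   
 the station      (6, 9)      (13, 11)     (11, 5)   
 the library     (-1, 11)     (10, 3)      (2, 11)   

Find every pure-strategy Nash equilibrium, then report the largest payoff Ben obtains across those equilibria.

12

Both the park is a pure NE (Ava: 9 ≥ 6; Ben: 12 ≥ 7). Ben gets 12.
Both the station is a pure NE (Ava: 13 ≥ 10; Ben: 11 ≥ 9). Ben gets 11.
Every other cell has a profitable deviation for at least one player. Highest of {12, 11} is 12.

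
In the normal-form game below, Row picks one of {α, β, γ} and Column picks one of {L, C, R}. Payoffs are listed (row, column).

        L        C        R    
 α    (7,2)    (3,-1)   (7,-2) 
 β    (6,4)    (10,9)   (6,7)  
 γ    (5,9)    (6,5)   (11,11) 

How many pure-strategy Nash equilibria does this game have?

(α, L): Row gets 7 (best alternative 6); Column gets 2 (best alternative -1). Neither deviates — NE.
(β, C): Row gets 10 (best alternative 6); Column gets 9 (best alternative 7). Neither deviates — NE.
(γ, R): Row gets 11 (best alternative 7); Column gets 11 (best alternative 9). Neither deviates — NE.
(β, L) is not a NE: Row would switch to α (7 > 6).
No other cell survives both best-response checks, so there are 3 pure NE.

3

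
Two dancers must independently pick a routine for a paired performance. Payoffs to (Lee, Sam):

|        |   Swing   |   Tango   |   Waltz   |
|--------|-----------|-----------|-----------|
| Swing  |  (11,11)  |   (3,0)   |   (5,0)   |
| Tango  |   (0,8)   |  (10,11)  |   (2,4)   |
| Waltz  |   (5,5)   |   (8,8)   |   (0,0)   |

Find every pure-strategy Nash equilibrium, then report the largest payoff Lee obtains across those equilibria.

Both Swing is a pure NE (Lee: 11 ≥ 5; Sam: 11 ≥ 0). Lee gets 11.
Both Tango is a pure NE (Lee: 10 ≥ 8; Sam: 11 ≥ 8). Lee gets 10.
Every other cell has a profitable deviation for at least one player. Highest of {11, 10} is 11.

11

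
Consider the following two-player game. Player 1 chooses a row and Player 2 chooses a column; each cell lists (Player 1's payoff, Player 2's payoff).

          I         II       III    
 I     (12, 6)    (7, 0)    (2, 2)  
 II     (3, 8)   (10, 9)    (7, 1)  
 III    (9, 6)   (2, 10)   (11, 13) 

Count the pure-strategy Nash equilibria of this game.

Both I: Player 1 gets 12 (best alternative 9); Player 2 gets 6 (best alternative 2). Neither deviates — NE.
Both II: Player 1 gets 10 (best alternative 7); Player 2 gets 9 (best alternative 8). Neither deviates — NE.
Both III: Player 1 gets 11 (best alternative 7); Player 2 gets 13 (best alternative 10). Neither deviates — NE.
(I, III) is not a NE: Player 1 would switch to III (11 > 2).
No other cell survives both best-response checks, so there are 3 pure NE.

3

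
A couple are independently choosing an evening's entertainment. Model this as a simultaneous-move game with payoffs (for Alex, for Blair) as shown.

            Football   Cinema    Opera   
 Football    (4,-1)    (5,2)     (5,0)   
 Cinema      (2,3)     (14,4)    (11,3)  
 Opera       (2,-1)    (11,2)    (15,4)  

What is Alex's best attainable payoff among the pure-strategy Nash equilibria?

Both Cinema is a pure NE (Alex: 14 ≥ 11; Blair: 4 ≥ 3). Alex gets 14.
Both Opera is a pure NE (Alex: 15 ≥ 11; Blair: 4 ≥ 2). Alex gets 15.
Every other cell has a profitable deviation for at least one player. Highest of {14, 15} is 15.

15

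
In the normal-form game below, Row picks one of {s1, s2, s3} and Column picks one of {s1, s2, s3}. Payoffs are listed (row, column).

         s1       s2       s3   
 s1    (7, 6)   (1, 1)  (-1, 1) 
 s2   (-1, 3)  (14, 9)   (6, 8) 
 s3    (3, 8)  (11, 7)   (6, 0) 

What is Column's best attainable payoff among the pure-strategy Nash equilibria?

9

Both s1 is a pure NE (Row: 7 ≥ 3; Column: 6 ≥ 1). Column gets 6.
Both s2 is a pure NE (Row: 14 ≥ 11; Column: 9 ≥ 8). Column gets 9.
Every other cell has a profitable deviation for at least one player. Highest of {6, 9} is 9.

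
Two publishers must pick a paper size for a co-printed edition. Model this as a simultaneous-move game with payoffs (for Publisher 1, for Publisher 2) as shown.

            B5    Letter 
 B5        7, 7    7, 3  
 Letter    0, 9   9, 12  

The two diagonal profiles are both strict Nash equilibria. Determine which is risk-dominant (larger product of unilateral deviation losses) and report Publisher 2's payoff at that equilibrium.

At both B5: Publisher 1 loses 7 − 0 = 7 by deviating; Publisher 2 loses 7 − 3 = 4. Product = 7·4 = 28.
At both Letter: Publisher 1 loses 9 − 7 = 2 by deviating; Publisher 2 loses 12 − 9 = 3. Product = 2·3 = 6.
28 > 6, so both B5 is risk-dominant. Publisher 2's payoff there is 7.

7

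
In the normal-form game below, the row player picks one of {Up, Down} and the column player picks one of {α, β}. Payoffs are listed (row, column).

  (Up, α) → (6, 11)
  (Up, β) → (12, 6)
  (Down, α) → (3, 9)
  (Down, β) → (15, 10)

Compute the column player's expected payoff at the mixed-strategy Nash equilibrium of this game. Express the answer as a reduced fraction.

28/3

The row player mixes with probability p on Up, chosen so the column player is indifferent: 11p + 9(1−p) = 6p + 10(1−p) gives p = 1/6.
The column player's expected payoff is 11·1/6 + 9·5/6 = 28/3.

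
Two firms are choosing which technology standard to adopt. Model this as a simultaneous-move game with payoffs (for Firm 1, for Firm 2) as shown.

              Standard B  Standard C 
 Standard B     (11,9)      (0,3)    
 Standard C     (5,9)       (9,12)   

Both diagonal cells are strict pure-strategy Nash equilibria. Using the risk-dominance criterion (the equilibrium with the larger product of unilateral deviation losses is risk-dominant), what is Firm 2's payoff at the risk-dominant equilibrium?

At both Standard B: Firm 1 loses 11 − 5 = 6 by deviating; Firm 2 loses 9 − 3 = 6. Product = 6·6 = 36.
At both Standard C: Firm 1 loses 9 − 0 = 9 by deviating; Firm 2 loses 12 − 9 = 3. Product = 9·3 = 27.
36 > 27, so both Standard B is risk-dominant. Firm 2's payoff there is 9.

9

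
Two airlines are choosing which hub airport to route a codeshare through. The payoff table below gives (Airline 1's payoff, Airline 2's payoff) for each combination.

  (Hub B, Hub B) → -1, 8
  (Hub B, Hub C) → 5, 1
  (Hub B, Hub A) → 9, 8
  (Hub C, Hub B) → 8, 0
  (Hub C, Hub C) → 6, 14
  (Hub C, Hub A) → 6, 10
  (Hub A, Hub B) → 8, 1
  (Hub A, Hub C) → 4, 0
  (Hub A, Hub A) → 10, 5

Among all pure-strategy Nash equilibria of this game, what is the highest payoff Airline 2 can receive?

Both Hub C is a pure NE (Airline 1: 6 ≥ 5; Airline 2: 14 ≥ 10). Airline 2 gets 14.
Both Hub A is a pure NE (Airline 1: 10 ≥ 9; Airline 2: 5 ≥ 1). Airline 2 gets 5.
Every other cell has a profitable deviation for at least one player. Highest of {14, 5} is 14.

14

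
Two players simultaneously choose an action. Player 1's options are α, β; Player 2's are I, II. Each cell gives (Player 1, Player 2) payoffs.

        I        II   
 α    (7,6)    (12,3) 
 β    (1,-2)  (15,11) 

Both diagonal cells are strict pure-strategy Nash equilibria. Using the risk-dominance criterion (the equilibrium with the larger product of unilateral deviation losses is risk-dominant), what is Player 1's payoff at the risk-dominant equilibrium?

At (α, I): Player 1 loses 7 − 1 = 6 by deviating; Player 2 loses 6 − 3 = 3. Product = 6·3 = 18.
At (β, II): Player 1 loses 15 − 12 = 3 by deviating; Player 2 loses 11 − (-2) = 13. Product = 3·13 = 39.
39 > 18, so (β, II) is risk-dominant. Player 1's payoff there is 15.

15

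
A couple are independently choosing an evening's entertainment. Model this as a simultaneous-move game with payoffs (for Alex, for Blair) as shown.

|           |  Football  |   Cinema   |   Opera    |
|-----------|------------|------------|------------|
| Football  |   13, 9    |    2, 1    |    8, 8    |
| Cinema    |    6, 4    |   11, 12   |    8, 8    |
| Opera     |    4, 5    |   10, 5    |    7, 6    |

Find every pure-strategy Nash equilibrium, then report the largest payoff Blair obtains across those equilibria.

Both Football is a pure NE (Alex: 13 ≥ 6; Blair: 9 ≥ 8). Blair gets 9.
Both Cinema is a pure NE (Alex: 11 ≥ 10; Blair: 12 ≥ 8). Blair gets 12.
Every other cell has a profitable deviation for at least one player. Highest of {9, 12} is 12.

12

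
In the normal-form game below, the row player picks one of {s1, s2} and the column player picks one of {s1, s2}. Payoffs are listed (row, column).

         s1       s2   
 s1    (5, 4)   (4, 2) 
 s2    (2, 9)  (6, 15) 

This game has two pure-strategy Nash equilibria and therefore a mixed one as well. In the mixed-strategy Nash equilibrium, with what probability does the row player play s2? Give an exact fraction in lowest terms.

1/4

The row player's mix p on s1 must make the column player indifferent between s1 and s2.
The column player's payoff from s1: 4p + 9(1−p). From s2: 2p + 15(1−p).
Set equal: 2p = 6(1−p) → p = 6/8 = 3/4.
Probability on s2 is 1 − 3/4 = 1/4.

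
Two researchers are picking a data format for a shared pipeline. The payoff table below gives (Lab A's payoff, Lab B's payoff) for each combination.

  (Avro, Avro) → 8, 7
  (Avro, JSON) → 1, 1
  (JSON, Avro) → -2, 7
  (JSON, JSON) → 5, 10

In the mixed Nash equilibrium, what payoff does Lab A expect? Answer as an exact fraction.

3

Lab B mixes with probability q on Avro, chosen so Lab A is indifferent: 8q + 1(1−q) = (-2)q + 5(1−q) gives q = 2/7.
Lab A's expected payoff (from either row, since indifferent) is 8·2/7 + 1·5/7 = 3.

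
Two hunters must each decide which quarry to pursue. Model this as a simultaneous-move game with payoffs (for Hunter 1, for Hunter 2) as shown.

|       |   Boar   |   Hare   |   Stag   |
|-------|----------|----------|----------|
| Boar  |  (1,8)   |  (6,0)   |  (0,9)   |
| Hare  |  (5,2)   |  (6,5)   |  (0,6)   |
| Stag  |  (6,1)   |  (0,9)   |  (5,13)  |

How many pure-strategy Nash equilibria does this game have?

Both Stag: Hunter 1 gets 5 (best alternative 0); Hunter 2 gets 13 (best alternative 9). Neither deviates — NE.
Both Hare is not a NE: Hunter 2 would switch to Stag (6 > 5).
No other cell survives both best-response checks, so there is 1 pure NE.

1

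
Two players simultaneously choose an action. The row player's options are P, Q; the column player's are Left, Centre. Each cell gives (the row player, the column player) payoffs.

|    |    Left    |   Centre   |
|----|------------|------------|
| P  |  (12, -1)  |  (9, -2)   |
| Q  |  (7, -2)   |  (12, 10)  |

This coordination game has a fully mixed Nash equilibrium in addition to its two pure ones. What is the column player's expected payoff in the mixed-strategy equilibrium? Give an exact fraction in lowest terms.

The row player mixes with probability p on P, chosen so the column player is indifferent: (-1)p + (-2)(1−p) = (-2)p + 10(1−p) gives p = 12/13.
The column player's expected payoff is (-1)·12/13 + (-2)·1/13 = -14/13.

-14/13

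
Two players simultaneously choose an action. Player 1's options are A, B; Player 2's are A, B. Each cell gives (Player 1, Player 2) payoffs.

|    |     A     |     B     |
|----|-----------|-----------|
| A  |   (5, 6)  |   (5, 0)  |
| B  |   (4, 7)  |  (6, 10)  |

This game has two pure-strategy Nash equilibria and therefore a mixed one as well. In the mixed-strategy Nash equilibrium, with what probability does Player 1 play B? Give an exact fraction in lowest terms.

2/3

Player 1's mix p on A must make Player 2 indifferent between A and B.
Player 2's payoff from A: 6p + 7(1−p). From B: 0p + 10(1−p).
Set equal: 6p = 3(1−p) → p = 3/9 = 1/3.
Probability on B is 1 − 1/3 = 2/3.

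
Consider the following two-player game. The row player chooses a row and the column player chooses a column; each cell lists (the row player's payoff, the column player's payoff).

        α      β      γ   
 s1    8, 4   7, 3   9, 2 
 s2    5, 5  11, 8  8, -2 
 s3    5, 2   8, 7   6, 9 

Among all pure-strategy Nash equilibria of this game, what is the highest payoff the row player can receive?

11

(s1, α) is a pure NE (the row player: 8 ≥ 5; the column player: 4 ≥ 3). The row player gets 8.
(s2, β) is a pure NE (the row player: 11 ≥ 8; the column player: 8 ≥ 5). The row player gets 11.
Every other cell has a profitable deviation for at least one player. Highest of {8, 11} is 11.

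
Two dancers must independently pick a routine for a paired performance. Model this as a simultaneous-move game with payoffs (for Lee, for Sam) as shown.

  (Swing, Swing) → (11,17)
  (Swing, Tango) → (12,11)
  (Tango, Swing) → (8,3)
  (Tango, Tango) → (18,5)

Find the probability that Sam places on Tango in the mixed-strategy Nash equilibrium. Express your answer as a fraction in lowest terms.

1/3

Sam's mix q on Swing must make Lee indifferent between Swing and Tango.
Lee's payoff from Swing: 11q + 12(1−q). From Tango: 8q + 18(1−q).
Set equal: 3q = 6(1−q) → q = 6/9 = 2/3.
Probability on Tango is 1 − 2/3 = 1/3.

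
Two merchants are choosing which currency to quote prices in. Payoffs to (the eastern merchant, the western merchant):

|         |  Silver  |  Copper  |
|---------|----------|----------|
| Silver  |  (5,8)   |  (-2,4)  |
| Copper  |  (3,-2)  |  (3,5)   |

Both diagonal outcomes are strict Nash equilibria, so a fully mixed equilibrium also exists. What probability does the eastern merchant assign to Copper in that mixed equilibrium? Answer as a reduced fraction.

4/11

The eastern merchant's mix p on Silver must make the western merchant indifferent between Silver and Copper.
The western merchant's payoff from Silver: 8p + (-2)(1−p). From Copper: 4p + 5(1−p).
Set equal: 4p = 7(1−p) → p = 7/11.
Probability on Copper is 1 − 7/11 = 4/11.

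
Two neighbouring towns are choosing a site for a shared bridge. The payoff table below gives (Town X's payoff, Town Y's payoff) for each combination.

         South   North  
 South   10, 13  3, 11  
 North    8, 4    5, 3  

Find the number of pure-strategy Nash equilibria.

Both South: Town X gets 10 (best alternative 8); Town Y gets 13 (best alternative 11). Neither deviates — NE.
Both North is not a NE: Town Y would switch to South (4 > 3).
No other cell survives both best-response checks, so there is 1 pure NE.

1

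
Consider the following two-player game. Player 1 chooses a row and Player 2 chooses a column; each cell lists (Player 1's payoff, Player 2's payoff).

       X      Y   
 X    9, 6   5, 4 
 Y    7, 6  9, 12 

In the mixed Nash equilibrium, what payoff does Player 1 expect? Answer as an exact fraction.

Player 2 mixes with probability q on X, chosen so Player 1 is indifferent: 9q + 5(1−q) = 7q + 9(1−q) gives q = 2/3.
Player 1's expected payoff (from either row, since indifferent) is 9·2/3 + 5·1/3 = 23/3.

23/3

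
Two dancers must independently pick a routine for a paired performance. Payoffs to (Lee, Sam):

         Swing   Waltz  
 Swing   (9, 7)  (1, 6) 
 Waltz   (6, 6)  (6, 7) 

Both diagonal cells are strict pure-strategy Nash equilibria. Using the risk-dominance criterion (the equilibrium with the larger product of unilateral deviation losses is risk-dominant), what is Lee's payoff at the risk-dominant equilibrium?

6

At both Swing: Lee loses 9 − 6 = 3 by deviating; Sam loses 7 − 6 = 1. Product = 3·1 = 3.
At both Waltz: Lee loses 6 − 1 = 5 by deviating; Sam loses 7 − 6 = 1. Product = 5·1 = 5.
5 > 3, so both Waltz is risk-dominant. Lee's payoff there is 6.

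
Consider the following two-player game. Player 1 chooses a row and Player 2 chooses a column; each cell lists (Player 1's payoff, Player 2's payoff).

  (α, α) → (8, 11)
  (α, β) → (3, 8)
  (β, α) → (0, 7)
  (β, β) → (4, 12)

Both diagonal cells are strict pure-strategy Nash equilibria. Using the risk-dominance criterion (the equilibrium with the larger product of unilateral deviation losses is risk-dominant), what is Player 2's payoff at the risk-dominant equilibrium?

11

At both α: Player 1 loses 8 − 0 = 8 by deviating; Player 2 loses 11 − 8 = 3. Product = 8·3 = 24.
At both β: Player 1 loses 4 − 3 = 1 by deviating; Player 2 loses 12 − 7 = 5. Product = 1·5 = 5.
24 > 5, so both α is risk-dominant. Player 2's payoff there is 11.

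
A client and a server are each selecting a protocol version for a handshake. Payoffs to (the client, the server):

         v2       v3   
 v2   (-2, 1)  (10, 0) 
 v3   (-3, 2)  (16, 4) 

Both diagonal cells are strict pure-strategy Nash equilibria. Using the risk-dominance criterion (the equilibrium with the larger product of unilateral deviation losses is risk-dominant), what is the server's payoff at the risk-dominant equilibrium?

4

At both v2: the client loses -2 − (-3) = 1 by deviating; the server loses 1 − 0 = 1. Product = 1·1 = 1.
At both v3: the client loses 16 − 10 = 6 by deviating; the server loses 4 − 2 = 2. Product = 6·2 = 12.
12 > 1, so both v3 is risk-dominant. The server's payoff there is 4.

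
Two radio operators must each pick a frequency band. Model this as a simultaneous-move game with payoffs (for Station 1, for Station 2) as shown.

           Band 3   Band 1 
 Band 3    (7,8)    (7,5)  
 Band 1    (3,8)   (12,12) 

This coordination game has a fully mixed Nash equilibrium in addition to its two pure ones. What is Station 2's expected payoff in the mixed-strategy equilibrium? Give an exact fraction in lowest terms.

8

Station 1 mixes with probability p on Band 3, chosen so Station 2 is indifferent: 8p + 8(1−p) = 5p + 12(1−p) gives p = 4/7.
Station 2's expected payoff is 8·4/7 + 8·3/7 = 8.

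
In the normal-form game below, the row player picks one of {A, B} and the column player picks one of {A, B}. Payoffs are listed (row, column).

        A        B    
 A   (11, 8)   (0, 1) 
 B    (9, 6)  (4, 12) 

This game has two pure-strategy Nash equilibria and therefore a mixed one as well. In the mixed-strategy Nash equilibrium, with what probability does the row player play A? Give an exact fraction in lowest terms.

6/13

The row player's mix p on A must make the column player indifferent between A and B.
The column player's payoff from A: 8p + 6(1−p). From B: 1p + 12(1−p).
Set equal: 7p = 6(1−p) → p = 6/13.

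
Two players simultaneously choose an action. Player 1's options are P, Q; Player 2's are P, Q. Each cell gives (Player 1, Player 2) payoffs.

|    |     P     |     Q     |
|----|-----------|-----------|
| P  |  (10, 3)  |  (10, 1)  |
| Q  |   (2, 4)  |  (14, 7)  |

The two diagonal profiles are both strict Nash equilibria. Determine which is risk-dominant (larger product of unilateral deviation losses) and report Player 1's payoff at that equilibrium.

At both P: Player 1 loses 10 − 2 = 8 by deviating; Player 2 loses 3 − 1 = 2. Product = 8·2 = 16.
At both Q: Player 1 loses 14 − 10 = 4 by deviating; Player 2 loses 7 − 4 = 3. Product = 4·3 = 12.
16 > 12, so both P is risk-dominant. Player 1's payoff there is 10.

10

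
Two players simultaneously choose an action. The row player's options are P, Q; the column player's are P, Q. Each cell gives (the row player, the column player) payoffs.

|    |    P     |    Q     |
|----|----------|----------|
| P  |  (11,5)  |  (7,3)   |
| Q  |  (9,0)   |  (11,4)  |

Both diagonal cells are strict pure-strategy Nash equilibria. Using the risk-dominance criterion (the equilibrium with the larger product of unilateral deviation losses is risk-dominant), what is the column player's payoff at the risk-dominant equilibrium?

At both P: the row player loses 11 − 9 = 2 by deviating; the column player loses 5 − 3 = 2. Product = 2·2 = 4.
At both Q: the row player loses 11 − 7 = 4 by deviating; the column player loses 4 − 0 = 4. Product = 4·4 = 16.
16 > 4, so both Q is risk-dominant. The column player's payoff there is 4.

4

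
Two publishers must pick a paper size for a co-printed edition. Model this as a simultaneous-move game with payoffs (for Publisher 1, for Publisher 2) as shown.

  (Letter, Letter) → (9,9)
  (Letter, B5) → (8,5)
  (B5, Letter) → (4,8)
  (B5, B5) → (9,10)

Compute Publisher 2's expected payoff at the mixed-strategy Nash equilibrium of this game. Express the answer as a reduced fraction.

25/3

Publisher 1 mixes with probability p on Letter, chosen so Publisher 2 is indifferent: 9p + 8(1−p) = 5p + 10(1−p) gives p = 1/3.
Publisher 2's expected payoff is 9·1/3 + 8·2/3 = 25/3.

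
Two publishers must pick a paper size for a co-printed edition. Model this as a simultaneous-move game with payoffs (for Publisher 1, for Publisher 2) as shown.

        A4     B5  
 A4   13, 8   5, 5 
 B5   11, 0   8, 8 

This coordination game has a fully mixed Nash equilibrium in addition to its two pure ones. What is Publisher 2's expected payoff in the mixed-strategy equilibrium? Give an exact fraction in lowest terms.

Publisher 1 mixes with probability p on A4, chosen so Publisher 2 is indifferent: 8p + 0(1−p) = 5p + 8(1−p) gives p = 8/11.
Publisher 2's expected payoff is 8·8/11 + 0·3/11 = 64/11.

64/11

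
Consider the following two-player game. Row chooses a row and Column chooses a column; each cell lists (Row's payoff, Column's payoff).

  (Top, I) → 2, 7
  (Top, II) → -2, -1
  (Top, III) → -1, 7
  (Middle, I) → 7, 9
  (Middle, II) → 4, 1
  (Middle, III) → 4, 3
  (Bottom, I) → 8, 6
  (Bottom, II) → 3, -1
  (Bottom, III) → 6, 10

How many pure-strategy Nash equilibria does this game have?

1

(Bottom, III): Row gets 6 (best alternative 4); Column gets 10 (best alternative 6). Neither deviates — NE.
(Top, I) is not a NE: Row would switch to Bottom (8 > 2).
No other cell survives both best-response checks, so there is 1 pure NE.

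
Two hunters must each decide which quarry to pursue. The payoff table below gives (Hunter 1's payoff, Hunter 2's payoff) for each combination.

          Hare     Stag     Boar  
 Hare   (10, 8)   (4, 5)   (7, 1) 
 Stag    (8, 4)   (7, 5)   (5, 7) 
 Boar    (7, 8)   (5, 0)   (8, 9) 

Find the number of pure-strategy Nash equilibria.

Both Hare: Hunter 1 gets 10 (best alternative 8); Hunter 2 gets 8 (best alternative 5). Neither deviates — NE.
Both Boar: Hunter 1 gets 8 (best alternative 7); Hunter 2 gets 9 (best alternative 8). Neither deviates — NE.
Both Stag is not a NE: Hunter 2 would switch to Boar (7 > 5).
No other cell survives both best-response checks, so there are 2 pure NE.

2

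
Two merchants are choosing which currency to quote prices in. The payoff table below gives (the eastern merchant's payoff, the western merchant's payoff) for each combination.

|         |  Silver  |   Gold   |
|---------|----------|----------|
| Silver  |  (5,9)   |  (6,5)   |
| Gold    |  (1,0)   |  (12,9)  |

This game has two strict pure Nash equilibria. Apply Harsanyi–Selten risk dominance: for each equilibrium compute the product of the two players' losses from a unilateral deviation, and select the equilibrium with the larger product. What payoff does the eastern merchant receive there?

12

At both Silver: the eastern merchant loses 5 − 1 = 4 by deviating; the western merchant loses 9 − 5 = 4. Product = 4·4 = 16.
At both Gold: the eastern merchant loses 12 − 6 = 6 by deviating; the western merchant loses 9 − 0 = 9. Product = 6·9 = 54.
54 > 16, so both Gold is risk-dominant. The eastern merchant's payoff there is 12.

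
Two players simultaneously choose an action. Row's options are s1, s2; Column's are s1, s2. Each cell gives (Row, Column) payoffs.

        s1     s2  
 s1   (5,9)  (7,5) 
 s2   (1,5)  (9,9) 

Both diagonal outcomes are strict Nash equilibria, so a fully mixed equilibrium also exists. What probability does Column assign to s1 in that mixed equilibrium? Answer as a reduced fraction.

Column's mix q on s1 must make Row indifferent between s1 and s2.
Row's payoff from s1: 5q + 7(1−q). From s2: 1q + 9(1−q).
Set equal: 4q = 2(1−q) → q = 2/6 = 1/3.

1/3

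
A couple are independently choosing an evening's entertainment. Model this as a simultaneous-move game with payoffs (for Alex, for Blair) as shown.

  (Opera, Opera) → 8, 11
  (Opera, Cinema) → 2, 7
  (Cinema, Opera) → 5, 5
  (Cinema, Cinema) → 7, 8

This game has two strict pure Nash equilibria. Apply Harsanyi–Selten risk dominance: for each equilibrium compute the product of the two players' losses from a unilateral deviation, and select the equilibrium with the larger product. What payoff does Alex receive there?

7

At both Opera: Alex loses 8 − 5 = 3 by deviating; Blair loses 11 − 7 = 4. Product = 3·4 = 12.
At both Cinema: Alex loses 7 − 2 = 5 by deviating; Blair loses 8 − 5 = 3. Product = 5·3 = 15.
15 > 12, so both Cinema is risk-dominant. Alex's payoff there is 7.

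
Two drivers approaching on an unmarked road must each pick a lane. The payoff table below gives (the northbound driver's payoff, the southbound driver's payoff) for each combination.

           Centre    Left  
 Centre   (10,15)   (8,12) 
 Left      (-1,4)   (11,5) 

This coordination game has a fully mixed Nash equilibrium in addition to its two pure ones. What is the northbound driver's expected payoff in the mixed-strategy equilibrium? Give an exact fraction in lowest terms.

The southbound driver mixes with probability q on Centre, chosen so the northbound driver is indifferent: 10q + 8(1−q) = (-1)q + 11(1−q) gives q = 3/14.
The northbound driver's expected payoff (from either row, since indifferent) is 10·3/14 + 8·11/14 = 59/7.

59/7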